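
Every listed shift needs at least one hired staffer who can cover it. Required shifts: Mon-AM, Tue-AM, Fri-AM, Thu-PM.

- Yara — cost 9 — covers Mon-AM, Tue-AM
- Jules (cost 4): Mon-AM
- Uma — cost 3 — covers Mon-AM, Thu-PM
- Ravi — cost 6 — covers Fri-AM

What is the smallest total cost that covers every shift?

18

Choose Yara, Uma, and Ravi: together they cover Mon-AM, Tue-AM, Fri-AM, Thu-PM — every shift.
Total cost: 9 + 3 + 6 = 18.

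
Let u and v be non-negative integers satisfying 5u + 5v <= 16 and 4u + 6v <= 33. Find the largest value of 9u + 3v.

(u,v)=(3,0): 5·3+5·0=15≤16, 4·3+6·0=12≤33, objective 27.
(u,v)=(2,1): 5·2+5·1=15≤16, 4·2+6·1=14≤33, objective 21.
No feasible integer point exceeds 27.

27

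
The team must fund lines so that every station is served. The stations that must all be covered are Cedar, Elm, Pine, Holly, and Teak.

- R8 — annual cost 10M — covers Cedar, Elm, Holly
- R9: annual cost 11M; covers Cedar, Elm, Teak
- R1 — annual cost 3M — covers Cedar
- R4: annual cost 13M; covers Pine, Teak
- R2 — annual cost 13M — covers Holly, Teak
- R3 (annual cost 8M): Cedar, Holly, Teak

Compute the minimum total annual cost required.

The greedy cost-per-new-station heuristic would pick R3, R8, and R4 for 31, but a cheaper cover exists.
Choose R8 and R4: together they cover Cedar, Elm, Pine, Holly, Teak — every station.
Total annual cost: 10 + 13 = 23.
No cover costs less than 23.

23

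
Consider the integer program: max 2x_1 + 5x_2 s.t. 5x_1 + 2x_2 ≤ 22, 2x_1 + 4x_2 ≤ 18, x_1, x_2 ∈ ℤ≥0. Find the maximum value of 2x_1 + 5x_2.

Relaxing integrality, the LP optimum is 22.50 at (x_1,x_2) = (0, 4.5), which is not an integer point.
(x_1,x_2)=(1,4): 5·1+2·4=13≤22, 2·1+4·4=18≤18, objective 22.
(x_1,x_2)=(0,4): 5·0+2·4=8≤22, 2·0+4·4=16≤18, objective 20.
(x_1,x_2)=(2,3): 5·2+2·3=16≤22, 2·2+4·3=16≤18, objective 19.
No feasible integer point exceeds 22.

22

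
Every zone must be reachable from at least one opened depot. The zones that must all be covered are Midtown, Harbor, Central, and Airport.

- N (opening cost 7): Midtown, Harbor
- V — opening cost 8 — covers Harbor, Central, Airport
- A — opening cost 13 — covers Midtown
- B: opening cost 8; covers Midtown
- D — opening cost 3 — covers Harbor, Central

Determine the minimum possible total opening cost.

15

This is a weighted set-cover instance.
Choose N and V: together they cover Midtown, Harbor, Central, Airport — every zone.
Total opening cost: 7 + 8 = 15.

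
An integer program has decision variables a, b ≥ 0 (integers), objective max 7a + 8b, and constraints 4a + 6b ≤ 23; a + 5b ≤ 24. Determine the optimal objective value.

36

The continuous relaxation peaks at (5.75, 0) with value 40.25; rounding to a feasible lattice point costs some objective.
(a,b)=(4,1): 4·4+6·1=22≤23, 1·4+5·1=9≤24, objective 36.
(a,b)=(5,0): 4·5+6·0=20≤23, 1·5+5·0=5≤24, objective 35.
No feasible integer point exceeds 36.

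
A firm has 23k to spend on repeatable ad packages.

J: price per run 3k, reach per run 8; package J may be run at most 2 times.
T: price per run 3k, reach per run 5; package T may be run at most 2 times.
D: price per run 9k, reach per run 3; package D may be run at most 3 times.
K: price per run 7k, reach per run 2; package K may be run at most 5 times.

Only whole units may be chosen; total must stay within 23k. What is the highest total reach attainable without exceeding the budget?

Take 2×J, 2×T, and 1×D: price 21 ≤ 23, reach 2·8 + 2·5 + 1·3 = 29.
J has the best ratio (8/3) and is taken to its limit of 2; remaining capacity is filled optimally with the others.

29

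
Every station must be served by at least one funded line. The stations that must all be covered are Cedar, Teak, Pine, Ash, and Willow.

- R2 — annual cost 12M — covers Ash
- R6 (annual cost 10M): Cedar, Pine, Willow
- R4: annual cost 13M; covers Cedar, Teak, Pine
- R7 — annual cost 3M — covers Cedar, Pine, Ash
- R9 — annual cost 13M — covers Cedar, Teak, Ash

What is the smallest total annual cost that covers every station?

The greedy cost-per-new-station heuristic would pick R7, R6, and R4 for 26, but a cheaper cover exists.
Choose R6 and R9: together they cover Cedar, Teak, Pine, Ash, Willow — every station.
Total annual cost: 10 + 13 = 23.
No cover costs less than 23.

23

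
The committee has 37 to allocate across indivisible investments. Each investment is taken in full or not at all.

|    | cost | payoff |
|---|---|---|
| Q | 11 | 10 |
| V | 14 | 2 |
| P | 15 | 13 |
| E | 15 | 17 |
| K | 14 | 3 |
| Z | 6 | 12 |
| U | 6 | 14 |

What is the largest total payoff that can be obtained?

44

Treat it as a binary knapsack problem.
Take P, E, and U: cost 15 + 15 + 6 = 36 ≤ 37, payoff 13 + 17 + 14 = 44.
No other feasible combination does better.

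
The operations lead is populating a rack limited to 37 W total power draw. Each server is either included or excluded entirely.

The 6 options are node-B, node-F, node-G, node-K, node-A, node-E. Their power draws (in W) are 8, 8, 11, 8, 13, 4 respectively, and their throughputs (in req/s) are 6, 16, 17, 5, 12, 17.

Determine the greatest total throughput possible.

Allowing fractional choices, the relaxed optimum would be about 62.8, but servers are indivisible.
node-F + node-G + node-K + node-E: power draw 8 + 11 + 8 + 4 = 31 ≤ 37, throughput 16 + 17 + 5 + 17 = 55.
node-B + node-F + node-G + node-E: power draw 8 + 8 + 11 + 4 = 31 ≤ 37, throughput 6 + 16 + 17 + 17 = 56.
node-F + node-G + node-A + node-E: power draw 8 + 11 + 13 + 4 = 36 ≤ 37, throughput 16 + 17 + 12 + 17 = 62.
Best is node-F, node-G, node-A, and node-E with total throughput 62.

62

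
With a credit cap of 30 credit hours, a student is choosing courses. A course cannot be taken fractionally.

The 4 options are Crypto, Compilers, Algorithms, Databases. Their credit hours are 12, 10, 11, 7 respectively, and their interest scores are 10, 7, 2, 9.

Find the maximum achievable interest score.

26

Crypto + Algorithms + Databases: credit hours 12 + 11 + 7 = 30 ≤ 30, interest score 10 + 2 + 9 = 21.
Crypto + Compilers + Databases: credit hours 12 + 10 + 7 = 29 ≤ 30, interest score 10 + 7 + 9 = 26.
Crypto + Databases: credit hours 12 + 7 = 19 ≤ 30, interest score 10 + 9 = 19.
Best is Crypto, Compilers, and Databases with total interest score 26.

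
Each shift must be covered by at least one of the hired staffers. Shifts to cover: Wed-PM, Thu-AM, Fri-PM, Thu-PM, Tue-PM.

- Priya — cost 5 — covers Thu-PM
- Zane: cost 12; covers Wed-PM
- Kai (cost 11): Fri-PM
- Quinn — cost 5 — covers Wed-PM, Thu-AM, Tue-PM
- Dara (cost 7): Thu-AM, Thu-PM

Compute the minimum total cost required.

21

Choose Priya, Kai, and Quinn: together they cover Wed-PM, Thu-AM, Fri-PM, Thu-PM, Tue-PM — every shift.
Total cost: 5 + 11 + 5 = 21.
No cover costs less than 21.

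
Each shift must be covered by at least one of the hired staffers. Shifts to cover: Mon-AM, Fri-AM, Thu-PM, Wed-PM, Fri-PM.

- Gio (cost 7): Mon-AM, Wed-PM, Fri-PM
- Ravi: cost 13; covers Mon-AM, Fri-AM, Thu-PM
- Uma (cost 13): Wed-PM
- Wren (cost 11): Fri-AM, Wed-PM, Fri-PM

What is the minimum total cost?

20

This is a weighted set-cover instance.
Choose Gio and Ravi: together they cover Mon-AM, Fri-AM, Thu-PM, Wed-PM, Fri-PM — every shift.
Total cost: 7 + 13 = 20.
No cover costs less than 20.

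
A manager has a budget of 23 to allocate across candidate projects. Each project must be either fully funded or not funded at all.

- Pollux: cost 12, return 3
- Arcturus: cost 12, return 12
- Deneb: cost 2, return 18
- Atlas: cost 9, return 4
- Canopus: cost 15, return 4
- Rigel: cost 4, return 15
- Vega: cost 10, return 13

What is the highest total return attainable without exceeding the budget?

46

This is a 0-1 knapsack instance.
Allowing fractional choices, the relaxed optimum would be about 53.0, but projects are indivisible.
Arcturus + Deneb + Rigel: cost 12 + 2 + 4 = 18 ≤ 23, return 12 + 18 + 15 = 45.
Deneb + Rigel + Vega: cost 2 + 4 + 10 = 16 ≤ 23, return 18 + 15 + 13 = 46.
Best is Deneb, Rigel, and Vega with total return 46.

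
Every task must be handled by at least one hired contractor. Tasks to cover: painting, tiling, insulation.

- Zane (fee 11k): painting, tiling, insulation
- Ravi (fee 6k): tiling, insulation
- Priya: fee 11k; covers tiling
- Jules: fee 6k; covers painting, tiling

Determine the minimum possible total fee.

Zane alone covers painting, tiling, insulation — every task.
Total fee: 11.

11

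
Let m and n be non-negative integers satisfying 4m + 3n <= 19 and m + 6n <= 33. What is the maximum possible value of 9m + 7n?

Relaxing integrality, the LP optimum is 44.10 at (m,n) = (0.714, 5.38), which is not an integer point.
(m,n)=(1,5) is feasible, giving 44.
(m,n)=(1,4) is feasible, giving 37.
(m,n)=(0,5) is feasible, giving 35.
(m,n)=(0,4) is feasible, giving 28.
No feasible integer point exceeds 44.

44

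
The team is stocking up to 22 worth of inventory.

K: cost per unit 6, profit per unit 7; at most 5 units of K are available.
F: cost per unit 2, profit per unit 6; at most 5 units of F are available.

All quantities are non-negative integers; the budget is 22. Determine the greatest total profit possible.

44

This is a bounded integer knapsack.
F has the best ratio (6/2); taking only F gives at most 5×6 = 30 (stopped by the supply cap of 5).
Mixing does better — 2×K and 5×F: cost 22 ≤ 22, profit 2·7 + 5·6 = 44.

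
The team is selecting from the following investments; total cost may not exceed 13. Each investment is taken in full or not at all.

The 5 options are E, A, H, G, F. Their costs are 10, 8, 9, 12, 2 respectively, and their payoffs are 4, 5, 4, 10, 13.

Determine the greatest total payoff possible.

Allowing fractional choices, the relaxed optimum would be about 22.2, but investments are indivisible.
E + F: cost 10 + 2 = 12 ≤ 13, payoff 4 + 13 = 17.
H + F: cost 9 + 2 = 11 ≤ 13, payoff 4 + 13 = 17.
A + F: cost 8 + 2 = 10 ≤ 13, payoff 5 + 13 = 18.
Best is A and F with total payoff 18.

18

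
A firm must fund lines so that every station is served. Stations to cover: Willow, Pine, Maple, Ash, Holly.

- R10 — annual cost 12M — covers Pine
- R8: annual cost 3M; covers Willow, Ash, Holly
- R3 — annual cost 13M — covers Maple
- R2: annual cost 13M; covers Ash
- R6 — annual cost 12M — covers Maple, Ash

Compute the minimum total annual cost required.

Choose R10, R8, and R6: together they cover Willow, Pine, Maple, Ash, Holly — every station.
Total annual cost: 12 + 3 + 12 = 27.

27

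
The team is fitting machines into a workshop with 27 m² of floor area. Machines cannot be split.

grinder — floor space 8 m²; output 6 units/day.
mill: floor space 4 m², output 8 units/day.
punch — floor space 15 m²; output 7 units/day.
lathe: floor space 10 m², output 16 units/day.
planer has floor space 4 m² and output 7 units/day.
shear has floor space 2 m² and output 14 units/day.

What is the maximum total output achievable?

45

Take mill, lathe, planer, and shear: floor space 4 + 10 + 4 + 2 = 20 ≤ 27, output 8 + 16 + 7 + 14 = 45.
No other feasible combination does better.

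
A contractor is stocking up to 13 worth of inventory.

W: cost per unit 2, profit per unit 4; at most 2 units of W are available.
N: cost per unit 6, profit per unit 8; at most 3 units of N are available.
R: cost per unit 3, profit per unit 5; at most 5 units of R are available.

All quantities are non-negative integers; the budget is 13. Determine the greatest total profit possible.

2×W and 3×R: cost 13 ≤ 13, profit 2·4 + 3·5 = 23.
2×W, 1×N, and 1×R: cost 13 ≤ 13, profit 2·4 + 1·8 + 1·5 = 21.
Best is 23.

23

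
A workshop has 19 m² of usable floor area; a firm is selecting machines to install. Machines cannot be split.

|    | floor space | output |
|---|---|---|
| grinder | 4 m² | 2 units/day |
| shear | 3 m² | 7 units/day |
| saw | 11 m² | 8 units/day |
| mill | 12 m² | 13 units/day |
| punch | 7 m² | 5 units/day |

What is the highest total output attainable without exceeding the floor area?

22

Allowing fractional choices, the relaxed optimum would be about 22.9, but machines are indivisible.
shear + mill: floor space 3 + 12 = 15 ≤ 19, output 7 + 13 = 20.
grinder + shear + mill: floor space 4 + 3 + 12 = 19 ≤ 19, output 2 + 7 + 13 = 22.
Best is grinder, shear, and mill with total output 22.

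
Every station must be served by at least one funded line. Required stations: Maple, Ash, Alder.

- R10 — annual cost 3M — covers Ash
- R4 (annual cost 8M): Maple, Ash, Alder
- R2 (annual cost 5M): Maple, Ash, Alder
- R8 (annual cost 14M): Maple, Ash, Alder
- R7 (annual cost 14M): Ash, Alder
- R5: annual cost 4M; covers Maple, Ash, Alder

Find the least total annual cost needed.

R5 alone covers Maple, Ash, Alder — every station.
Total annual cost: 4.
No cover costs less than 4.

4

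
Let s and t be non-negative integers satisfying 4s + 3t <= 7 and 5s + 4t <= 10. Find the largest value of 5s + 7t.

(s,t)=(0,2): 4·0+3·2=6≤7, 5·0+4·2=8≤10, objective 14.
(s,t)=(1,1): 4·1+3·1=7≤7, 5·1+4·1=9≤10, objective 12.
No feasible integer point exceeds 14.

14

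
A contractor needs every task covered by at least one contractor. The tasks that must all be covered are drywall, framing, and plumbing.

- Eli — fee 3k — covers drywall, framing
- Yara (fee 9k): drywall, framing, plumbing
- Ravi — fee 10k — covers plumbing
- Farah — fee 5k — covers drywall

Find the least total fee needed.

This is an integer covering problem.
The greedy cost-per-new-task heuristic would pick Eli and Yara for 12, but a cheaper cover exists.
Yara alone covers drywall, framing, plumbing — every task.
Total fee: 9.
No cover costs less than 9.

9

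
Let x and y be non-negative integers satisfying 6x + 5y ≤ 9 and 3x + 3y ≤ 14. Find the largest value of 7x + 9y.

9

(x,y)=(0,1) is feasible, giving 9.
(x,y)=(1,0) is feasible, giving 7.
The best lattice point is (0,1), giving 9.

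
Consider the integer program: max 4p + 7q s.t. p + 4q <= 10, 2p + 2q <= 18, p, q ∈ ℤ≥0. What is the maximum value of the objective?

(p,q)=(9,0): 1·9+4·0=9≤10, 2·9+2·0=18≤18, objective 36.
(p,q)=(8,0): 1·8+4·0=8≤10, 2·8+2·0=16≤18, objective 32.
(p,q)=(7,0): 1·7+4·0=7≤10, 2·7+2·0=14≤18, objective 28.
Maximum is 36 at (p,q)=(9,0).

36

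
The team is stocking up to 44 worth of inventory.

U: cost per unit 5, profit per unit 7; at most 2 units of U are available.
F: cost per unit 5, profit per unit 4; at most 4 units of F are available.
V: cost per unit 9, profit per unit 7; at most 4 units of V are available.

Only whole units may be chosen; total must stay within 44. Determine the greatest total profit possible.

40

2×U, 3×F, and 2×V: cost 43 ≤ 44, profit 2·7 + 3·4 + 2·7 = 40.
2×U, 1×F, and 3×V: cost 42 ≤ 44, profit 2·7 + 1·4 + 3·7 = 39.
Best is 40.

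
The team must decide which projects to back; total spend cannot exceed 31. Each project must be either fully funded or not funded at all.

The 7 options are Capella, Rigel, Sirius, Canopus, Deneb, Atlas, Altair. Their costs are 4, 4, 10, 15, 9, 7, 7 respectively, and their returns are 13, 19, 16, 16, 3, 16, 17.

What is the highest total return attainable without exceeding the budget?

68

This is a 0-1 knapsack instance.
Take Rigel, Sirius, Atlas, and Altair: cost 4 + 10 + 7 + 7 = 28 ≤ 31, return 19 + 16 + 16 + 17 = 68.
No feasible combination exceeds this.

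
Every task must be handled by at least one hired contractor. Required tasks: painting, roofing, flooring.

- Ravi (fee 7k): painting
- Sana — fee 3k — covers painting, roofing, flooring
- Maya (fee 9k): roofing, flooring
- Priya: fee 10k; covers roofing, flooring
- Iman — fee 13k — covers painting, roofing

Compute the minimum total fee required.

3

Sana alone covers painting, roofing, flooring — every task.
Total fee: 3.
No cover costs less than 3.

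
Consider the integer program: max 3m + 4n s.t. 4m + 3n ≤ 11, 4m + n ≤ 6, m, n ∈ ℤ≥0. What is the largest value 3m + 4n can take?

12

Relaxing integrality, the LP optimum is 14.67 at (m,n) = (0, 3.67), which is not an integer point.
(m,n)=(0,3): 4·0+3·3=9≤11, 4·0+1·3=3≤6, objective 12.
(m,n)=(1,2): 4·1+3·2=10≤11, 4·1+1·2=6≤6, objective 11.
(m,n)=(0,2): 4·0+3·2=6≤11, 4·0+1·2=2≤6, objective 8.
No feasible integer point exceeds 12.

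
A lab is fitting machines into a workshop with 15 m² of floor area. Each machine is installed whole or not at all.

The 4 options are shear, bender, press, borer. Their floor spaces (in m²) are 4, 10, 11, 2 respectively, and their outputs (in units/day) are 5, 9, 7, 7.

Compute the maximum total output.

16

This is a 0-1 knapsack instance.
shear + bender: floor space 4 + 10 = 14 ≤ 15, output 5 + 9 = 14.
bender + borer: floor space 10 + 2 = 12 ≤ 15, output 9 + 7 = 16.
press + borer: floor space 11 + 2 = 13 ≤ 15, output 7 + 7 = 14.
Best is bender and borer with total output 16.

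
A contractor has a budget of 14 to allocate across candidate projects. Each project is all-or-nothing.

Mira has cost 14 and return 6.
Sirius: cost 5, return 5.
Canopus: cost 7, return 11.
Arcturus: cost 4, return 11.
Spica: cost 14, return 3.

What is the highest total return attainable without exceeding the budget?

Take Canopus and Arcturus: cost 7 + 4 = 11 ≤ 14, return 11 + 11 = 22.
No other feasible combination does better.

22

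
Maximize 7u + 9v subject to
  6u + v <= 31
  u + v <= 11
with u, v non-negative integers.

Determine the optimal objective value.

(u,v)=(0,11): 6·0+1·11=11≤31, 1·0+1·11=11≤11, objective 99.
(u,v)=(1,10): 6·1+1·10=16≤31, 1·1+1·10=11≤11, objective 97.
(u,v)=(0,10): 6·0+1·10=10≤31, 1·0+1·10=10≤11, objective 90.
Maximum is 99 at (u,v)=(0,11).

99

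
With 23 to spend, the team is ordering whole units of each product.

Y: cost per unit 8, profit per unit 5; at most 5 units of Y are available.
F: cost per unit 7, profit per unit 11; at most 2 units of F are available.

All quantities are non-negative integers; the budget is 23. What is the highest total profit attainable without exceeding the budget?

27

This is a bounded integer knapsack.
1×Y and 2×F: cost 22 ≤ 23, profit 1·5 + 2·11 = 27.
2×F: cost 14 ≤ 23, profit 2·11 = 22.
Best is 27.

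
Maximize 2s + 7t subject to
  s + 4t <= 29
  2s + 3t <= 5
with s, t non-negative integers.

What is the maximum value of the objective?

9

The continuous relaxation peaks at (0, 1.67) with value 11.67; rounding to a feasible lattice point costs some objective.
(s,t)=(1,1): 1·1+4·1=5≤29, 2·1+3·1=5≤5, objective 9.
(s,t)=(0,1): 1·0+4·1=4≤29, 2·0+3·1=3≤5, objective 7.
(s,t)=(2,0): 1·2+4·0=2≤29, 2·2+3·0=4≤5, objective 4.
The best lattice point is (1,1), giving 9.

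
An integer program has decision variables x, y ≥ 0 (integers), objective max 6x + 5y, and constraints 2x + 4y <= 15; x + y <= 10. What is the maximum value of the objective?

The continuous relaxation peaks at (7.5, 0) with value 45.00; rounding to a feasible lattice point costs some objective.
(x,y)=(7,0): 2·7+4·0=14≤15, 1·7+1·0=7≤10, objective 42.
(x,y)=(6,0): 2·6+4·0=12≤15, 1·6+1·0=6≤10, objective 36.
Maximum is 42 at (x,y)=(7,0).

42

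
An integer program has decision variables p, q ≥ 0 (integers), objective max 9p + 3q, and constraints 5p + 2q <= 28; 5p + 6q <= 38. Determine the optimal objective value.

The continuous relaxation peaks at (5.6, 0) with value 50.40; rounding to a feasible lattice point costs some objective.
(p,q)=(5,1): 5·5+2·1=27≤28, 5·5+6·1=31≤38, objective 48.
(p,q)=(5,0): 5·5+2·0=25≤28, 5·5+6·0=25≤38, objective 45.
(p,q)=(4,2): 5·4+2·2=24≤28, 5·4+6·2=32≤38, objective 42.
Maximum is 48 at (p,q)=(5,1).

48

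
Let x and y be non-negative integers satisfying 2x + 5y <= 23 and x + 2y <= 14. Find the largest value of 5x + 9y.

55

Relaxing integrality, the LP optimum is 57.50 at (x,y) = (11.5, 0), which is not an integer point.
(x,y)=(11,0): 2·11+5·0=22≤23, 1·11+2·0=11≤14, objective 55.
(x,y)=(10,0): 2·10+5·0=20≤23, 1·10+2·0=10≤14, objective 50.
No feasible integer point exceeds 55.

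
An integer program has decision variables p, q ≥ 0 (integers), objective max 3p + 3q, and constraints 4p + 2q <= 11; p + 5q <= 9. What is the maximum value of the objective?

9

(p,q)=(2,1): 4·2+2·1=10≤11, 1·2+5·1=7≤9, objective 9.
(p,q)=(1,1): 4·1+2·1=6≤11, 1·1+5·1=6≤9, objective 6.
(p,q)=(2,0): 4·2+2·0=8≤11, 1·2+5·0=2≤9, objective 6.
The best lattice point is (2,1), giving 9.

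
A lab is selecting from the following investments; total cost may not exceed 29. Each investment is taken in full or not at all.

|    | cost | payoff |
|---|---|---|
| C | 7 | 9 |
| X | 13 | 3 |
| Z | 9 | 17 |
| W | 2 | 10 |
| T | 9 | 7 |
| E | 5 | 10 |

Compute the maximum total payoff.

46

This is a 0-1 knapsack instance.
Allowing fractional choices, the relaxed optimum would be about 50.7, but investments are indivisible.
C + Z + W + T: cost 7 + 9 + 2 + 9 = 27 ≤ 29, payoff 9 + 17 + 10 + 7 = 43.
Z + W + T + E: cost 9 + 2 + 9 + 5 = 25 ≤ 29, payoff 17 + 10 + 7 + 10 = 44.
C + Z + W + E: cost 7 + 9 + 2 + 5 = 23 ≤ 29, payoff 9 + 17 + 10 + 10 = 46.
Best is C, Z, W, and E with total payoff 46.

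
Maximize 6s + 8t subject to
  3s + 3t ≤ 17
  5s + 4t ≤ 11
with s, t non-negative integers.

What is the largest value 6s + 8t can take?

16

(s,t)=(0,2): 3·0+3·2=6≤17, 5·0+4·2=8≤11, objective 16.
(s,t)=(1,1): 3·1+3·1=6≤17, 5·1+4·1=9≤11, objective 14.
(s,t)=(0,1): 3·0+3·1=3≤17, 5·0+4·1=4≤11, objective 8.
The best lattice point is (0,2), giving 16.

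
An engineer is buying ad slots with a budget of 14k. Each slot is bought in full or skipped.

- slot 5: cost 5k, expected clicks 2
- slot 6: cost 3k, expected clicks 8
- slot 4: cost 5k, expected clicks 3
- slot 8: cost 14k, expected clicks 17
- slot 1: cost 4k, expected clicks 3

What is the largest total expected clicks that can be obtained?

Take slot 8: cost 14 ≤ 14, expected clicks 17.
No other feasible combination does better.

17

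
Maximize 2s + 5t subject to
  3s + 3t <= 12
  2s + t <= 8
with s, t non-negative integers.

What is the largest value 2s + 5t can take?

(s,t)=(0,4): 3·0+3·4=12≤12, 2·0+1·4=4≤8, objective 20.
(s,t)=(1,3): 3·1+3·3=12≤12, 2·1+1·3=5≤8, objective 17.
(s,t)=(0,3): 3·0+3·3=9≤12, 2·0+1·3=3≤8, objective 15.
No feasible integer point exceeds 20.

20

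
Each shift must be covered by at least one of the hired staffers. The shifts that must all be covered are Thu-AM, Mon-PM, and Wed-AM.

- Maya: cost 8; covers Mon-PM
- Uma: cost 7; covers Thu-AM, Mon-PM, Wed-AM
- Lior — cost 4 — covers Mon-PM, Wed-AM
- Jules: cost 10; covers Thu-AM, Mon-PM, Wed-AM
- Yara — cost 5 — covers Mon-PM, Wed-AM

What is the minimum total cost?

This is a weighted set-cover instance.
The greedy cost-per-new-shift heuristic would pick Lior and Uma for 11, but a cheaper cover exists.
Uma alone covers Thu-AM, Mon-PM, Wed-AM — every shift.
Total cost: 7.
No cover costs less than 7.

7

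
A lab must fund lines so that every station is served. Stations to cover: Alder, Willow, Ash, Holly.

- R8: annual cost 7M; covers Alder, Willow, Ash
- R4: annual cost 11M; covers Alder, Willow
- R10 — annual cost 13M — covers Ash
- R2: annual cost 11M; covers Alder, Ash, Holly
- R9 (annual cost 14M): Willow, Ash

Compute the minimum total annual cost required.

18

This is an integer covering problem.
Choose R8 and R2: together they cover Alder, Willow, Ash, Holly — every station.
Total annual cost: 7 + 11 = 18.
No cover costs less than 18.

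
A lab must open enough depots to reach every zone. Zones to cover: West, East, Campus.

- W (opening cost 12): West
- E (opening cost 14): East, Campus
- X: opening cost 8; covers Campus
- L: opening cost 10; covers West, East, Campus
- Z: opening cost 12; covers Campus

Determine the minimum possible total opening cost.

L alone covers West, East, Campus — every zone.
Total opening cost: 10.
No cover costs less than 10.

10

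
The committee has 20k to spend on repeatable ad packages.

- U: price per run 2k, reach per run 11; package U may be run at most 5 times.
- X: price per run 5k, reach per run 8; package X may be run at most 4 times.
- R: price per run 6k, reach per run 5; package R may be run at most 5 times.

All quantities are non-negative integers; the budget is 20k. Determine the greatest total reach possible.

71

U has the best ratio (11/2); taking only U gives at most 5×11 = 55 (stopped by the supply cap of 5).
Mixing does better — 5×U and 2×X: price 20 ≤ 20, reach 5·11 + 2·8 = 71.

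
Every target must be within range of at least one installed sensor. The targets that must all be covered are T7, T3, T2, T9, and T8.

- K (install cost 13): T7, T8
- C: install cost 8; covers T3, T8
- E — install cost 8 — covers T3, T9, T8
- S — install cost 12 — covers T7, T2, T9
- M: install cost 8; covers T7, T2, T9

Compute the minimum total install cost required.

16

This is an integer covering problem.
Choose C and M: together they cover T7, T3, T2, T9, T8 — every target.
Total install cost: 8 + 8 = 16.
No cover costs less than 16.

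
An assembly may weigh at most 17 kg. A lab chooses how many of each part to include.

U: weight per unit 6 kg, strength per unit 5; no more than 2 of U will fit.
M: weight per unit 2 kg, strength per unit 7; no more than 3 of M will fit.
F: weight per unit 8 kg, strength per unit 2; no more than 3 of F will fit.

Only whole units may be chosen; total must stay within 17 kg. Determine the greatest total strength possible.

M has the best ratio (7/2); taking only M gives at most 3×7 = 21 (stopped by the supply cap of 3).
Mixing does better — 1×U and 3×M: weight 12 ≤ 17, strength 1·5 + 3·7 = 26.

26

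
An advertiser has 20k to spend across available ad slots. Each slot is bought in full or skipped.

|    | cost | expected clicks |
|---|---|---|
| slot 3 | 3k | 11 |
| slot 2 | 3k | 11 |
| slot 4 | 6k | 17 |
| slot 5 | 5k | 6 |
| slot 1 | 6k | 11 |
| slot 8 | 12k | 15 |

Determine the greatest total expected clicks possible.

This is a 0-1 knapsack instance.
Allowing fractional choices, the relaxed optimum would be about 52.5, but ad slots are indivisible.
slot 3 + slot 2 + slot 4 + slot 1: cost 3 + 3 + 6 + 6 = 18 ≤ 20, expected clicks 11 + 11 + 17 + 11 = 50.
slot 3 + slot 2 + slot 4 + slot 5: cost 3 + 3 + 6 + 5 = 17 ≤ 20, expected clicks 11 + 11 + 17 + 6 = 45.
Best is slot 3, slot 2, slot 4, and slot 1 with total expected clicks 50.

50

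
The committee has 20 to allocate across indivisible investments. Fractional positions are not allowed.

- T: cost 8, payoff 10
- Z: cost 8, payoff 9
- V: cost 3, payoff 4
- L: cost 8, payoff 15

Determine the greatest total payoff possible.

Z + V + L: cost 8 + 3 + 8 = 19 ≤ 20, payoff 9 + 4 + 15 = 28.
T + V + L: cost 8 + 3 + 8 = 19 ≤ 20, payoff 10 + 4 + 15 = 29.
Best is T, V, and L with total payoff 29.

29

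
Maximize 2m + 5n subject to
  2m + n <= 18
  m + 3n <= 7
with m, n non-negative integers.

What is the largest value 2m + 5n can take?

14

(m,n)=(7,0) is feasible, giving 14.
(m,n)=(6,0) is feasible, giving 12.
The best lattice point is (7,0), giving 14.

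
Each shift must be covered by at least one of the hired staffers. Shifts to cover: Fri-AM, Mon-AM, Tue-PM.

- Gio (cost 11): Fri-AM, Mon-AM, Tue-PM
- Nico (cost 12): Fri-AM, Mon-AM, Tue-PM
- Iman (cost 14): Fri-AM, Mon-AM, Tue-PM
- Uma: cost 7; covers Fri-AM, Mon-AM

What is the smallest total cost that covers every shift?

The greedy cost-per-new-shift heuristic would pick Uma and Gio for 18, but a cheaper cover exists.
Gio alone covers Fri-AM, Mon-AM, Tue-PM — every shift.
Total cost: 11.
No cover costs less than 11.

11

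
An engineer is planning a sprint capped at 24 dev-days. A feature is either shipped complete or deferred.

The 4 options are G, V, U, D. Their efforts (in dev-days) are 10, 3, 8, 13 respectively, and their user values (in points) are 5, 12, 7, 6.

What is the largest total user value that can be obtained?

25

Treat it as a binary knapsack problem.
Allowing fractional choices, the relaxed optimum would be about 25.4, but features are indivisible.
G + V + U: effort 10 + 3 + 8 = 21 ≤ 24, user value 5 + 12 + 7 = 24.
V + U: effort 3 + 8 = 11 ≤ 24, user value 12 + 7 = 19.
V + U + D: effort 3 + 8 + 13 = 24 ≤ 24, user value 12 + 7 + 6 = 25.
Best is V, U, and D with total user value 25.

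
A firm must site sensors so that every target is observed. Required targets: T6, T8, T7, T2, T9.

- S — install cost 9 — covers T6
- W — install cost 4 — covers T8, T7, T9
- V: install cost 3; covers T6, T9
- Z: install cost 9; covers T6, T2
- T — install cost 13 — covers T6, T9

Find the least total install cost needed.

Choose W and Z: together they cover T6, T8, T7, T2, T9 — every target.
Total install cost: 4 + 9 = 13.

13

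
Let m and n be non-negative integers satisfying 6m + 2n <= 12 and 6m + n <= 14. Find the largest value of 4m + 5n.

(m,n)=(0,6): 6·0+2·6=12≤12, 6·0+1·6=6≤14, objective 30.
(m,n)=(0,5): 6·0+2·5=10≤12, 6·0+1·5=5≤14, objective 25.
Maximum is 30 at (m,n)=(0,6).

30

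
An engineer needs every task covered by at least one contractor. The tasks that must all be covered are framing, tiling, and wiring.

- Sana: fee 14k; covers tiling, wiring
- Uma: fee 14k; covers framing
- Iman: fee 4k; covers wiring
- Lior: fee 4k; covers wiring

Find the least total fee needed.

28

The greedy cost-per-new-task heuristic would pick Iman, Sana, and Uma for 32, but a cheaper cover exists.
Choose Sana and Uma: together they cover framing, tiling, wiring — every task.
Total fee: 14 + 14 = 28.
No cover costs less than 28.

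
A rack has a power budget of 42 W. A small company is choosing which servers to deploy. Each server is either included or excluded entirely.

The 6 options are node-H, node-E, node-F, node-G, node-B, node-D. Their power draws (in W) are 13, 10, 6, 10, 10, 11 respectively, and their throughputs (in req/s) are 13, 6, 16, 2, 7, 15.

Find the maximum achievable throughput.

Allowing fractional choices, the relaxed optimum would be about 52.2, but servers are indivisible.
node-H + node-F + node-B + node-D: power draw 13 + 6 + 10 + 11 = 40 ≤ 42, throughput 13 + 16 + 7 + 15 = 51.
node-H + node-F + node-G + node-D: power draw 13 + 6 + 10 + 11 = 40 ≤ 42, throughput 13 + 16 + 2 + 15 = 46.
node-H + node-E + node-F + node-D: power draw 13 + 10 + 6 + 11 = 40 ≤ 42, throughput 13 + 6 + 16 + 15 = 50.
Best is node-H, node-F, node-B, and node-D with total throughput 51.

51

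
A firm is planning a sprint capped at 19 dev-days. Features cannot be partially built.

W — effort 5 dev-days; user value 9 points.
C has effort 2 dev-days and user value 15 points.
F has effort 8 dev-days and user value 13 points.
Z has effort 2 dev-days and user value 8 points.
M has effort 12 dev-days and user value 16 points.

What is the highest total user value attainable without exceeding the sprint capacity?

Treat it as a binary knapsack problem.
Take W, C, F, and Z: effort 5 + 2 + 8 + 2 = 17 ≤ 19, user value 9 + 15 + 13 + 8 = 45.
No other feasible combination does better.

45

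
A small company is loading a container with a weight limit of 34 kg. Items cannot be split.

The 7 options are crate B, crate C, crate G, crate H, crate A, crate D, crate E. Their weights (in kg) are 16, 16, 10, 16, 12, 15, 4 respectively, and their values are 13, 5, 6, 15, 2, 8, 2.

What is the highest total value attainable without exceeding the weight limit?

Allowing fractional choices, the relaxed optimum would be about 29.2, but items are indivisible.
crate B + crate H: weight 16 + 16 = 32 ≤ 34, value 13 + 15 = 28.
crate H + crate D: weight 16 + 15 = 31 ≤ 34, value 15 + 8 = 23.
crate G + crate H + crate E: weight 10 + 16 + 4 = 30 ≤ 34, value 6 + 15 + 2 = 23.
Best is crate B and crate H with total value 28.

28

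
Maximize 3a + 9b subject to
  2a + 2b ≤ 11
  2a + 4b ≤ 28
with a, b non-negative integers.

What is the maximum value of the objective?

(a,b)=(0,5): 2·0+2·5=10≤11, 2·0+4·5=20≤28, objective 45.
(a,b)=(1,4): 2·1+2·4=10≤11, 2·1+4·4=18≤28, objective 39.
(a,b)=(0,4): 2·0+2·4=8≤11, 2·0+4·4=16≤28, objective 36.
No feasible integer point exceeds 45.

45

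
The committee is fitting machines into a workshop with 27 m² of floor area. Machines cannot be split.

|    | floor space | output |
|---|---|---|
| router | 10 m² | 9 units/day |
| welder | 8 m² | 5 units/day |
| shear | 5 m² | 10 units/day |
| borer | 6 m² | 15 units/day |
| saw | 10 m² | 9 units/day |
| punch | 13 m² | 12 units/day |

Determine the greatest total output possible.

Allowing fractional choices, the relaxed optimum would be about 39.7, but machines are indivisible.
router + shear + borer: floor space 10 + 5 + 6 = 21 ≤ 27, output 9 + 10 + 15 = 34.
shear + borer + saw: floor space 5 + 6 + 10 = 21 ≤ 27, output 10 + 15 + 9 = 34.
shear + borer + punch: floor space 5 + 6 + 13 = 24 ≤ 27, output 10 + 15 + 12 = 37.
Best is shear, borer, and punch with total output 37.

37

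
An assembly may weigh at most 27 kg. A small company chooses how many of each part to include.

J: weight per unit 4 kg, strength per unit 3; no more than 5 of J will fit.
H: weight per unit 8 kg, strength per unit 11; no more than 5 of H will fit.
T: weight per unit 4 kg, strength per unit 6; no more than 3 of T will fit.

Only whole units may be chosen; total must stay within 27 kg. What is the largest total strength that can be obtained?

2×H and 2×T: weight 24 ≤ 27, strength 2·11 + 2·6 = 34.
3×H: weight 24 ≤ 27, strength 3·11 = 33.
Best is 34.

34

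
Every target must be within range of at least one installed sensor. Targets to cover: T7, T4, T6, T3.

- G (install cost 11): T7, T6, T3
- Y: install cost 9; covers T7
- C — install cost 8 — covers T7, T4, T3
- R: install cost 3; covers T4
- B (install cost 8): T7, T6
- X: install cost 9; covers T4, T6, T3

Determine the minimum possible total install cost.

14

Choose G and R: together they cover T7, T4, T6, T3 — every target.
Total install cost: 11 + 3 = 14.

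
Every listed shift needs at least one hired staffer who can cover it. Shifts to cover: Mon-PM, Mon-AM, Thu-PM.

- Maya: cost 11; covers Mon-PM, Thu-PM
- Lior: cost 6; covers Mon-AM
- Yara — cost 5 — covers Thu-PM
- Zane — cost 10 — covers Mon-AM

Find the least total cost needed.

The greedy cost-per-new-shift heuristic would pick Yara, Lior, and Maya for 22, but a cheaper cover exists.
Choose Maya and Lior: together they cover Mon-PM, Mon-AM, Thu-PM — every shift.
Total cost: 11 + 6 = 17.
No cover costs less than 17.

17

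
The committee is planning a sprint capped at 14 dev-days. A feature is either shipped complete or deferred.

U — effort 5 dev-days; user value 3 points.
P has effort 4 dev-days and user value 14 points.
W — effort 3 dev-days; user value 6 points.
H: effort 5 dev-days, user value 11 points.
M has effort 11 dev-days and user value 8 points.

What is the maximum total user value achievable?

31

P + W + H: effort 4 + 3 + 5 = 12 ≤ 14, user value 14 + 6 + 11 = 31.
U + P + H: effort 5 + 4 + 5 = 14 ≤ 14, user value 3 + 14 + 11 = 28.
P + H: effort 4 + 5 = 9 ≤ 14, user value 14 + 11 = 25.
Best is P, W, and H with total user value 31.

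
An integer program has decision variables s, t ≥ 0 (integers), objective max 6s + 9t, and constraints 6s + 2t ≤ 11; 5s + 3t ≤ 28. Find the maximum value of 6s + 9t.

45

(s,t)=(0,5): 6·0+2·5=10≤11, 5·0+3·5=15≤28, objective 45.
(s,t)=(0,4): 6·0+2·4=8≤11, 5·0+3·4=12≤28, objective 36.
No feasible integer point exceeds 45.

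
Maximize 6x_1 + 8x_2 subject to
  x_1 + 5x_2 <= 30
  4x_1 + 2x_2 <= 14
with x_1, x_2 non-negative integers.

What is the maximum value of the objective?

The continuous relaxation peaks at (0.556, 5.89) with value 50.44; rounding to a feasible lattice point costs some objective.
(x_1,x_2)=(0,6): 1·0+5·6=30≤30, 4·0+2·6=12≤14, objective 48.
(x_1,x_2)=(1,5): 1·1+5·5=26≤30, 4·1+2·5=14≤14, objective 46.
(x_1,x_2)=(0,5): 1·0+5·5=25≤30, 4·0+2·5=10≤14, objective 40.
No feasible integer point exceeds 48.

48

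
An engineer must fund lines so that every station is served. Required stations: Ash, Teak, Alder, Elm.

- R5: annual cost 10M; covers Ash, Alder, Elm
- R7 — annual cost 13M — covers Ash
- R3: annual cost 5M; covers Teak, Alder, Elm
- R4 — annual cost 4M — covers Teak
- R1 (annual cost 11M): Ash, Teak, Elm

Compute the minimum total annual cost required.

14

This is an integer covering problem.
The greedy cost-per-new-station heuristic would pick R3 and R5 for 15, but a cheaper cover exists.
Choose R5 and R4: together they cover Ash, Teak, Alder, Elm — every station.
Total annual cost: 10 + 4 = 14.
No cover costs less than 14.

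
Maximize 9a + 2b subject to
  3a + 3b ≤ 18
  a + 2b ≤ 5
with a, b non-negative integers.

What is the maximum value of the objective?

(a,b)=(5,0): 3·5+3·0=15≤18, 1·5+2·0=5≤5, objective 45.
(a,b)=(4,0): 3·4+3·0=12≤18, 1·4+2·0=4≤5, objective 36.
The best lattice point is (5,0), giving 45.

45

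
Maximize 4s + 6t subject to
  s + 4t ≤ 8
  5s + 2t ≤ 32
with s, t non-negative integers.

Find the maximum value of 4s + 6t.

(s,t)=(6,0): 1·6+4·0=6≤8, 5·6+2·0=30≤32, objective 24.
(s,t)=(5,0): 1·5+4·0=5≤8, 5·5+2·0=25≤32, objective 20.
No feasible integer point exceeds 24.

24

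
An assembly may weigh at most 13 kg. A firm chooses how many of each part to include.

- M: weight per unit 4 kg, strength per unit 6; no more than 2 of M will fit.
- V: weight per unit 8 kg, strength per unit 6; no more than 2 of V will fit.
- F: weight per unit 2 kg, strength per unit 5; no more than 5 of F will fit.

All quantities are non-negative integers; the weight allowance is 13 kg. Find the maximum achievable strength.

26

F has the best ratio (5/2); taking only F gives at most 5×5 = 25 (stopped by the supply cap of 5).
Mixing does better — 1×M and 4×F: weight 12 ≤ 13, strength 1·6 + 4·5 = 26.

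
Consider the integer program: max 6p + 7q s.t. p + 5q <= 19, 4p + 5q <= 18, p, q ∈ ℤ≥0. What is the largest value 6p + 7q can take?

26

(p,q)=(2,2) is feasible, giving 26.
(p,q)=(3,1) is feasible, giving 25.
(p,q)=(4,0) is feasible, giving 24.
Maximum is 26 at (p,q)=(2,2).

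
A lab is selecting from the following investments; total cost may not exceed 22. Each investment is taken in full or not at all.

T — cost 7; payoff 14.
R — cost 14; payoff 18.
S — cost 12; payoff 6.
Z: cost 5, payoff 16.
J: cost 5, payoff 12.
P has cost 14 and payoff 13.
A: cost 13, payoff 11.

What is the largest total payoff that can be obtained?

Allowing fractional choices, the relaxed optimum would be about 48.4, but investments are indivisible.
R + Z: cost 14 + 5 = 19 ≤ 22, payoff 18 + 16 = 34.
T + Z + J: cost 7 + 5 + 5 = 17 ≤ 22, payoff 14 + 16 + 12 = 42.
S + Z + J: cost 12 + 5 + 5 = 22 ≤ 22, payoff 6 + 16 + 12 = 34.
Best is T, Z, and J with total payoff 42.

42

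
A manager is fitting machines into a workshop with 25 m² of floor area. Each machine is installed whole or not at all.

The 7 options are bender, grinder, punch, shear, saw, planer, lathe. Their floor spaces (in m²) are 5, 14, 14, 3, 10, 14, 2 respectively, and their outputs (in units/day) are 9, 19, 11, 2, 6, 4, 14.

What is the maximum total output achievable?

Allowing fractional choices, the relaxed optimum would be about 45.1, but machines are indivisible.
bender + grinder + lathe: floor space 5 + 14 + 2 = 21 ≤ 25, output 9 + 19 + 14 = 42.
bender + grinder + shear + lathe: floor space 5 + 14 + 3 + 2 = 24 ≤ 25, output 9 + 19 + 2 + 14 = 44.
Best is bender, grinder, shear, and lathe with total output 44.

44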